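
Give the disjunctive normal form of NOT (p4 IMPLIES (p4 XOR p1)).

p4 AND p1

NOT (p4 IMPLIES (p4 XOR p1))
≡ NOT (NOT p4 OR (p4 XOR p1))   [eliminate IMPLIES]
≡ NOT (NOT p4 OR (p4 AND NOT p1) OR (NOT p4 AND p1))   [expand XOR]
≡ NOT NOT p4 AND NOT (p4 AND NOT p1) AND NOT (NOT p4 AND p1)   [De Morgan]
≡ p4 AND NOT (p4 AND NOT p1) AND NOT (NOT p4 AND p1)   [double negation]
≡ p4 AND (NOT p4 OR NOT NOT p1) AND NOT (NOT p4 AND p1)   [De Morgan]
≡ p4 AND (NOT p4 OR p1) AND NOT (NOT p4 AND p1)   [double negation]
≡ p4 AND (NOT p4 OR p1) AND (NOT NOT p4 OR NOT p1)   [De Morgan]
≡ p4 AND (NOT p4 OR p1) AND (p4 OR NOT p1)   [double negation]
≡ (p4 AND NOT p4 AND p4) OR (p4 AND NOT p4 AND NOT p1) OR (p4 AND p1 AND p4) OR (p4 AND p1 AND NOT p1)   [distribute AND over OR]
≡ p4 AND p1   [simplify]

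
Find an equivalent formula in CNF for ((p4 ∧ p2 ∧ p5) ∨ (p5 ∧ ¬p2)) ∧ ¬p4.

((p4 ∧ p2 ∧ p5) ∨ (p5 ∧ ¬p2)) ∧ ¬p4
≡ (p4 ∨ p5) ∧ (p4 ∨ ¬p2) ∧ (p2 ∨ p5) ∧ (p2 ∨ ¬p2) ∧ (p5 ∨ p5) ∧ (p5 ∨ ¬p2) ∧ ¬p4   (distribute ∨ over ∧)
≡ (p4 ∨ ¬p2) ∧ p5 ∧ ¬p4   (simplify)

(p4 ∨ ¬p2) ∧ p5 ∧ ¬p4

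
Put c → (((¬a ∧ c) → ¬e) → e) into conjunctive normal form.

¬c ∨ e

c → (((¬a ∧ c) → ¬e) → e)
≡ ¬c ∨ (((¬a ∧ c) → ¬e) → e)   — eliminate →
≡ ¬c ∨ ¬((¬a ∧ c) → ¬e) ∨ e   — eliminate →
≡ ¬c ∨ ¬(¬(¬a ∧ c) ∨ ¬e) ∨ e   — eliminate →
≡ ¬c ∨ (¬¬(¬a ∧ c) ∧ ¬¬e) ∨ e   — De Morgan
≡ ¬c ∨ (¬a ∧ c ∧ ¬¬e) ∨ e   — double negation
≡ ¬c ∨ (¬a ∧ c ∧ e) ∨ e   — double negation
≡ (¬c ∨ ¬a ∨ e) ∧ (¬c ∨ c ∨ e) ∧ (¬c ∨ e ∨ e)   — distribute ∨ over ∧
≡ ¬c ∨ e   — simplify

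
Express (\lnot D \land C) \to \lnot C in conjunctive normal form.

D \lor \lnot C

(\lnot D \land C) \to \lnot C
⇔ \lnot (\lnot D \land C) \lor \lnot C   (eliminate \to)
⇔ \lnot \lnot D \lor \lnot C \lor \lnot C   (De Morgan)
⇔ D \lor \lnot C \lor \lnot C   (double negation)
⇔ D \lor \lnot C   (simplify)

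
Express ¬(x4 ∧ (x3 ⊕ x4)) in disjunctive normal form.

¬x4 ∨ (x4 ∧ x3)

¬(x4 ∧ (x3 ⊕ x4))
≡ ¬(x4 ∧ ((x3 ∧ ¬x4) ∨ (¬x3 ∧ x4)))   — expand ⊕
≡ ¬x4 ∨ ¬((x3 ∧ ¬x4) ∨ (¬x3 ∧ x4))   — De Morgan
≡ ¬x4 ∨ (¬(x3 ∧ ¬x4) ∧ ¬(¬x3 ∧ x4))   — De Morgan
≡ ¬x4 ∨ ((¬x3 ∨ ¬¬x4) ∧ ¬(¬x3 ∧ x4))   — De Morgan
≡ ¬x4 ∨ ((¬x3 ∨ x4) ∧ ¬(¬x3 ∧ x4))   — double negation
≡ ¬x4 ∨ ((¬x3 ∨ x4) ∧ (¬¬x3 ∨ ¬x4))   — De Morgan
≡ ¬x4 ∨ ((¬x3 ∨ x4) ∧ (x3 ∨ ¬x4))   — double negation
≡ ¬x4 ∨ (¬x3 ∧ x3) ∨ (¬x3 ∧ ¬x4) ∨ (x4 ∧ x3) ∨ (x4 ∧ ¬x4)   — distribute ∧ over ∨
≡ ¬x4 ∨ (x4 ∧ x3)   — simplify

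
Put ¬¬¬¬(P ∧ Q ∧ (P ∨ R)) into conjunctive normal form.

P ∧ Q

¬¬¬¬(P ∧ Q ∧ (P ∨ R))
⇔ ¬¬(P ∧ Q ∧ (P ∨ R))   — double negation
⇔ P ∧ Q ∧ (P ∨ R)   — double negation
⇔ P ∧ Q   — simplify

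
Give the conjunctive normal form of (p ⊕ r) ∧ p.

(p ⊕ r) ∧ p
≡ (p ∨ r) ∧ ¬(p ∧ r) ∧ p   [expand ⊕]
≡ (p ∨ r) ∧ (¬p ∨ ¬r) ∧ p   [De Morgan]
≡ (¬p ∨ ¬r) ∧ p   [simplify]

(¬p ∨ ¬r) ∧ p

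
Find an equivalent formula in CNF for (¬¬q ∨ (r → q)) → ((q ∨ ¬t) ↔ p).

(¬q ∨ p) ∧ (r ∨ t ∨ p) ∧ (r ∨ ¬p ∨ q ∨ ¬t)

(¬¬q ∨ (r → q)) → ((q ∨ ¬t) ↔ p)
= ¬(¬¬q ∨ (r → q)) ∨ ((q ∨ ¬t) ↔ p)   [eliminate →]
= ¬(¬¬q ∨ ¬r ∨ q) ∨ ((q ∨ ¬t) ↔ p)   [eliminate →]
= ¬(¬¬q ∨ ¬r ∨ q) ∨ (((q ∨ ¬t) → p) ∧ (p → (q ∨ ¬t)))   [eliminate ↔]
= ¬(¬¬q ∨ ¬r ∨ q) ∨ ((¬(q ∨ ¬t) ∨ p) ∧ (p → (q ∨ ¬t)))   [eliminate →]
= ¬(¬¬q ∨ ¬r ∨ q) ∨ ((¬(q ∨ ¬t) ∨ p) ∧ (¬p ∨ q ∨ ¬t))   [eliminate →]
= (¬¬¬q ∧ ¬¬r ∧ ¬q) ∨ ((¬(q ∨ ¬t) ∨ p) ∧ (¬p ∨ q ∨ ¬t))   [De Morgan]
= (¬q ∧ ¬¬r ∧ ¬q) ∨ ((¬(q ∨ ¬t) ∨ p) ∧ (¬p ∨ q ∨ ¬t))   [double negation]
= (¬q ∧ r ∧ ¬q) ∨ ((¬(q ∨ ¬t) ∨ p) ∧ (¬p ∨ q ∨ ¬t))   [double negation]
= (¬q ∧ r ∧ ¬q) ∨ (((¬q ∧ ¬¬t) ∨ p) ∧ (¬p ∨ q ∨ ¬t))   [De Morgan]
= (¬q ∧ r ∧ ¬q) ∨ (((¬q ∧ t) ∨ p) ∧ (¬p ∨ q ∨ ¬t))   [double negation]
= (¬q ∨ ¬q ∨ p) ∧ (¬q ∨ t ∨ p) ∧ (¬q ∨ ¬p ∨ q ∨ ¬t) ∧ (r ∨ ¬q ∨ p) ∧ (r ∨ t ∨ p) ∧ (r ∨ ¬p ∨ q ∨ ¬t) ∧ (¬q ∨ ¬q ∨ p) ∧ (¬q ∨ t ∨ p) ∧ (¬q ∨ ¬p ∨ q ∨ ¬t)   [distribute ∨ over ∧]
= (¬q ∨ p) ∧ (r ∨ t ∨ p) ∧ (r ∨ ¬p ∨ q ∨ ¬t)   [simplify]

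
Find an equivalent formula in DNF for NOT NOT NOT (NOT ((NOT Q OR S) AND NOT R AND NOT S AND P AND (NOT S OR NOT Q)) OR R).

NOT Q AND NOT R AND NOT S AND P

NOT NOT NOT (NOT ((NOT Q OR S) AND NOT R AND NOT S AND P AND (NOT S OR NOT Q)) OR R)
≡ NOT (NOT ((NOT Q OR S) AND NOT R AND NOT S AND P AND (NOT S OR NOT Q)) OR R)   — double negation
≡ NOT NOT ((NOT Q OR S) AND NOT R AND NOT S AND P AND (NOT S OR NOT Q)) AND NOT R   — De Morgan
≡ (NOT Q OR S) AND NOT R AND NOT S AND P AND (NOT S OR NOT Q) AND NOT R   — double negation
≡ (NOT Q AND NOT R AND NOT S AND P AND NOT S AND NOT R) OR (NOT Q AND NOT R AND NOT S AND P AND NOT Q AND NOT R) OR (S AND NOT R AND NOT S AND P AND NOT S AND NOT R) OR (S AND NOT R AND NOT S AND P AND NOT Q AND NOT R)   — distribute AND over OR
≡ NOT Q AND NOT R AND NOT S AND P   — simplify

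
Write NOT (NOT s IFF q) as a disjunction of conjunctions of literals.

(NOT s AND NOT q) OR (q AND s)

NOT (NOT s IFF q)
≡ NOT ((NOT s IMPLIES q) AND (q IMPLIES NOT s))
≡ NOT ((NOT NOT s OR q) AND (q IMPLIES NOT s))
≡ NOT ((NOT NOT s OR q) AND (NOT q OR NOT s))
≡ NOT (NOT NOT s OR q) OR NOT (NOT q OR NOT s)
≡ (NOT NOT NOT s AND NOT q) OR NOT (NOT q OR NOT s)
≡ (NOT s AND NOT q) OR NOT (NOT q OR NOT s)
≡ (NOT s AND NOT q) OR (NOT NOT q AND NOT NOT s)
≡ (NOT s AND NOT q) OR (q AND NOT NOT s)
≡ (NOT s AND NOT q) OR (q AND s)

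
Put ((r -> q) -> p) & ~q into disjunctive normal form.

((r -> q) -> p) & ~q
≡ (~(r -> q) | p) & ~q   [eliminate ->]
≡ (~(~r | q) | p) & ~q   [eliminate ->]
≡ ((~~r & ~q) | p) & ~q   [De Morgan]
≡ ((r & ~q) | p) & ~q   [double negation]
≡ (r & ~q & ~q) | (p & ~q)   [distribute & over |]
≡ (r & ~q) | (p & ~q)   [simplify]

(r & ~q) | (p & ~q)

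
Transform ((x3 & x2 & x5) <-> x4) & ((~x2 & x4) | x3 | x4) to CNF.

((x3 & x2 & x5) <-> x4) & ((~x2 & x4) | x3 | x4)
≡ ((x3 & x2 & x5) -> x4) & (x4 -> (x3 & x2 & x5)) & ((~x2 & x4) | x3 | x4)   (eliminate <->)
≡ (~(x3 & x2 & x5) | x4) & (x4 -> (x3 & x2 & x5)) & ((~x2 & x4) | x3 | x4)   (eliminate ->)
≡ (~(x3 & x2 & x5) | x4) & (~x4 | (x3 & x2 & x5)) & ((~x2 & x4) | x3 | x4)   (eliminate ->)
≡ (~x3 | ~x2 | ~x5 | x4) & (~x4 | (x3 & x2 & x5)) & ((~x2 & x4) | x3 | x4)   (De Morgan)
≡ (~x3 | ~x2 | ~x5 | x4) & (~x4 | x3) & (~x4 | x2) & (~x4 | x5) & (~x2 | x3 | x4) & (x4 | x3 | x4)   (distribute | over &)
≡ (~x3 | ~x2 | ~x5 | x4) & (~x4 | x3) & (~x4 | x2) & (~x4 | x5) & (x4 | x3)   (simplify)

(~x3 | ~x2 | ~x5 | x4) & (~x4 | x3) & (~x4 | x2) & (~x4 | x5) & (x4 | x3)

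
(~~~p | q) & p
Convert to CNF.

(~~~p | q) & p
≡ (~p | q) & p   [double negation]

(~p | q) & p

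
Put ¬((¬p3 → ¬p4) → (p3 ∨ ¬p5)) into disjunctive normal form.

¬p4 ∧ ¬p3 ∧ p5

¬((¬p3 → ¬p4) → (p3 ∨ ¬p5))
⇔ ¬(¬(¬p3 → ¬p4) ∨ p3 ∨ ¬p5)   [eliminate →]
⇔ ¬(¬(¬¬p3 ∨ ¬p4) ∨ p3 ∨ ¬p5)   [eliminate →]
⇔ ¬¬(¬¬p3 ∨ ¬p4) ∧ ¬p3 ∧ ¬¬p5   [De Morgan]
⇔ (¬¬p3 ∨ ¬p4) ∧ ¬p3 ∧ ¬¬p5   [double negation]
⇔ (p3 ∨ ¬p4) ∧ ¬p3 ∧ ¬¬p5   [double negation]
⇔ (p3 ∨ ¬p4) ∧ ¬p3 ∧ p5   [double negation]
⇔ (p3 ∧ ¬p3 ∧ p5) ∨ (¬p4 ∧ ¬p3 ∧ p5)   [distribute ∧ over ∨]
⇔ ¬p4 ∧ ¬p3 ∧ p5   [simplify]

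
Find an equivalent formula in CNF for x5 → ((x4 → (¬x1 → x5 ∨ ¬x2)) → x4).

x5 → ((x4 → (¬x1 → x5 ∨ ¬x2)) → x4)
⇔ ¬x5 ∨ ((x4 → (¬x1 → x5 ∨ ¬x2)) → x4)   — eliminate →
⇔ ¬x5 ∨ ¬(x4 → (¬x1 → x5 ∨ ¬x2)) ∨ x4   — eliminate →
⇔ ¬x5 ∨ ¬(¬x4 ∨ (¬x1 → x5 ∨ ¬x2)) ∨ x4   — eliminate →
⇔ ¬x5 ∨ ¬(¬x4 ∨ ¬¬x1 ∨ x5 ∨ ¬x2) ∨ x4   — eliminate →
⇔ ¬x5 ∨ ¬¬x4 ∧ ¬¬¬x1 ∧ ¬x5 ∧ ¬¬x2 ∨ x4   — De Morgan
⇔ ¬x5 ∨ x4 ∧ ¬¬¬x1 ∧ ¬x5 ∧ ¬¬x2 ∨ x4   — double negation
⇔ ¬x5 ∨ x4 ∧ ¬x1 ∧ ¬x5 ∧ ¬¬x2 ∨ x4   — double negation
⇔ ¬x5 ∨ x4 ∧ ¬x1 ∧ ¬x5 ∧ x2 ∨ x4   — double negation
⇔ (¬x5 ∨ x4 ∨ x4) ∧ (¬x5 ∨ ¬x1 ∨ x4) ∧ (¬x5 ∨ ¬x5 ∨ x4) ∧ (¬x5 ∨ x2 ∨ x4)   — distribute ∨ over ∧
⇔ ¬x5 ∨ x4   — simplify

¬x5 ∨ x4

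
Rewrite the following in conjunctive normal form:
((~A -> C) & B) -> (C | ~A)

~A | ~B | C

((~A -> C) & B) -> (C | ~A)
≡ ~((~A -> C) & B) | C | ~A   [eliminate ->]
≡ ~((~~A | C) & B) | C | ~A   [eliminate ->]
≡ ~(~~A | C) | ~B | C | ~A   [De Morgan]
≡ (~~~A & ~C) | ~B | C | ~A   [De Morgan]
≡ (~A & ~C) | ~B | C | ~A   [double negation]
≡ (~A | ~B | C | ~A) & (~C | ~B | C | ~A)   [distribute | over &]
≡ ~A | ~B | C   [simplify]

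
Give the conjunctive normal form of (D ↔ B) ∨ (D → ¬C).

¬D ∨ B ∨ ¬C

(D ↔ B) ∨ (D → ¬C)
≡ ((D → B) ∧ (B → D)) ∨ (D → ¬C)   (eliminate ↔)
≡ ((¬D ∨ B) ∧ (B → D)) ∨ (D → ¬C)   (eliminate →)
≡ ((¬D ∨ B) ∧ (¬B ∨ D)) ∨ (D → ¬C)   (eliminate →)
≡ ((¬D ∨ B) ∧ (¬B ∨ D)) ∨ ¬D ∨ ¬C   (eliminate →)
≡ (¬D ∨ B ∨ ¬D ∨ ¬C) ∧ (¬B ∨ D ∨ ¬D ∨ ¬C)   (distribute ∨ over ∧)
≡ ¬D ∨ B ∨ ¬C   (simplify)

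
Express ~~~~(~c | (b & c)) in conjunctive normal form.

~~~~(~c | (b & c))
⇔ ~~(~c | (b & c))   [double negation]
⇔ ~c | (b & c)   [double negation]
⇔ (~c | b) & (~c | c)   [distribute | over &]
⇔ ~c | b   [simplify]

~c | b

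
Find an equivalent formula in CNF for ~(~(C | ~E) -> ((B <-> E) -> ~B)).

~(~(C | ~E) -> ((B <-> E) -> ~B))
= ~(~~(C | ~E) | ((B <-> E) -> ~B))   [eliminate ->]
= ~(~~(C | ~E) | ~(B <-> E) | ~B)   [eliminate ->]
= ~(~~(C | ~E) | ~((B -> E) & (E -> B)) | ~B)   [eliminate <->]
= ~(~~(C | ~E) | ~((~B | E) & (E -> B)) | ~B)   [eliminate ->]
= ~(~~(C | ~E) | ~((~B | E) & (~E | B)) | ~B)   [eliminate ->]
= ~~~(C | ~E) & ~~((~B | E) & (~E | B)) & ~~B   [De Morgan]
= ~(C | ~E) & ~~((~B | E) & (~E | B)) & ~~B   [double negation]
= ~C & ~~E & ~~((~B | E) & (~E | B)) & ~~B   [De Morgan]
= ~C & E & ~~((~B | E) & (~E | B)) & ~~B   [double negation]
= ~C & E & (~B | E) & (~E | B) & ~~B   [double negation]
= ~C & E & (~B | E) & (~E | B) & B   [double negation]
= ~C & E & B   [simplify]

~C & E & B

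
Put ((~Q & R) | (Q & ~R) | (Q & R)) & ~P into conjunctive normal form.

((~Q & R) | (Q & ~R) | (Q & R)) & ~P
≡ (~Q | Q | Q) & (~Q | Q | R) & (~Q | ~R | Q) & (~Q | ~R | R) & (R | Q | Q) & (R | Q | R) & (R | ~R | Q) & (R | ~R | R) & ~P   [distribute | over &]
≡ (R | Q) & ~P   [simplify]

(R | Q) & ~P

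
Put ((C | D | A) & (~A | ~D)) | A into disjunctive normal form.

((C | D | A) & (~A | ~D)) | A
≡ (C & ~A) | (C & ~D) | (D & ~A) | (D & ~D) | (A & ~A) | (A & ~D) | A   — distribute & over |
≡ (C & ~A) | (C & ~D) | (D & ~A) | A   — simplify

(C & ~A) | (C & ~D) | (D & ~A) | A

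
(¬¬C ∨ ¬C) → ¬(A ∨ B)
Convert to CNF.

(¬¬C ∨ ¬C) → ¬(A ∨ B)
= ¬(¬¬C ∨ ¬C) ∨ ¬(A ∨ B)   (eliminate →)
= (¬¬¬C ∧ ¬¬C) ∨ ¬(A ∨ B)   (De Morgan)
= (¬C ∧ ¬¬C) ∨ ¬(A ∨ B)   (double negation)
= (¬C ∧ C) ∨ ¬(A ∨ B)   (double negation)
= (¬C ∧ C) ∨ (¬A ∧ ¬B)   (De Morgan)
= (¬C ∨ ¬A) ∧ (¬C ∨ ¬B) ∧ (C ∨ ¬A) ∧ (C ∨ ¬B)   (distribute ∨ over ∧)

(¬C ∨ ¬A) ∧ (¬C ∨ ¬B) ∧ (C ∨ ¬A) ∧ (C ∨ ¬B)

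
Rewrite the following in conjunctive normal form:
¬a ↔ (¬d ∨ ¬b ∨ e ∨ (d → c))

(a ∨ ¬d ∨ ¬b ∨ e ∨ c) ∧ (d ∨ ¬a) ∧ (b ∨ ¬a) ∧ (¬e ∨ ¬a) ∧ (¬c ∨ ¬a)

¬a ↔ (¬d ∨ ¬b ∨ e ∨ (d → c))
= (¬a → (¬d ∨ ¬b ∨ e ∨ (d → c))) ∧ ((¬d ∨ ¬b ∨ e ∨ (d → c)) → ¬a)   [eliminate ↔]
= (¬¬a ∨ ¬d ∨ ¬b ∨ e ∨ (d → c)) ∧ ((¬d ∨ ¬b ∨ e ∨ (d → c)) → ¬a)   [eliminate →]
= (¬¬a ∨ ¬d ∨ ¬b ∨ e ∨ ¬d ∨ c) ∧ ((¬d ∨ ¬b ∨ e ∨ (d → c)) → ¬a)   [eliminate →]
= (¬¬a ∨ ¬d ∨ ¬b ∨ e ∨ ¬d ∨ c) ∧ (¬(¬d ∨ ¬b ∨ e ∨ (d → c)) ∨ ¬a)   [eliminate →]
= (¬¬a ∨ ¬d ∨ ¬b ∨ e ∨ ¬d ∨ c) ∧ (¬(¬d ∨ ¬b ∨ e ∨ ¬d ∨ c) ∨ ¬a)   [eliminate →]
= (a ∨ ¬d ∨ ¬b ∨ e ∨ ¬d ∨ c) ∧ (¬(¬d ∨ ¬b ∨ e ∨ ¬d ∨ c) ∨ ¬a)   [double negation]
= (a ∨ ¬d ∨ ¬b ∨ e ∨ ¬d ∨ c) ∧ ((¬¬d ∧ ¬¬b ∧ ¬e ∧ ¬¬d ∧ ¬c) ∨ ¬a)   [De Morgan]
= (a ∨ ¬d ∨ ¬b ∨ e ∨ ¬d ∨ c) ∧ ((d ∧ ¬¬b ∧ ¬e ∧ ¬¬d ∧ ¬c) ∨ ¬a)   [double negation]
= (a ∨ ¬d ∨ ¬b ∨ e ∨ ¬d ∨ c) ∧ ((d ∧ b ∧ ¬e ∧ ¬¬d ∧ ¬c) ∨ ¬a)   [double negation]
= (a ∨ ¬d ∨ ¬b ∨ e ∨ ¬d ∨ c) ∧ ((d ∧ b ∧ ¬e ∧ d ∧ ¬c) ∨ ¬a)   [double negation]
= (a ∨ ¬d ∨ ¬b ∨ e ∨ ¬d ∨ c) ∧ (d ∨ ¬a) ∧ (b ∨ ¬a) ∧ (¬e ∨ ¬a) ∧ (d ∨ ¬a) ∧ (¬c ∨ ¬a)   [distribute ∨ over ∧]
= (a ∨ ¬d ∨ ¬b ∨ e ∨ c) ∧ (d ∨ ¬a) ∧ (b ∨ ¬a) ∧ (¬e ∨ ¬a) ∧ (¬c ∨ ¬a)   [simplify]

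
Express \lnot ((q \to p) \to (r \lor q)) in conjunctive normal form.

\lnot r \land \lnot q

\lnot ((q \to p) \to (r \lor q))
⇔ \lnot (\lnot (q \to p) \lor r \lor q)   [eliminate \to]
⇔ \lnot (\lnot (\lnot q \lor p) \lor r \lor q)   [eliminate \to]
⇔ \lnot \lnot (\lnot q \lor p) \land \lnot r \land \lnot q   [De Morgan]
⇔ (\lnot q \lor p) \land \lnot r \land \lnot q   [double negation]
⇔ \lnot r \land \lnot q   [simplify]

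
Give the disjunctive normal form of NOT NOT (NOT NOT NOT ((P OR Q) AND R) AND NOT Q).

(NOT P AND NOT Q) OR (NOT R AND NOT Q)

NOT NOT (NOT NOT NOT ((P OR Q) AND R) AND NOT Q)
= NOT NOT NOT ((P OR Q) AND R) AND NOT Q   [double negation]
= NOT ((P OR Q) AND R) AND NOT Q   [double negation]
= (NOT (P OR Q) OR NOT R) AND NOT Q   [De Morgan]
= ((NOT P AND NOT Q) OR NOT R) AND NOT Q   [De Morgan]
= (NOT P AND NOT Q AND NOT Q) OR (NOT R AND NOT Q)   [distribute AND over OR]
= (NOT P AND NOT Q) OR (NOT R AND NOT Q)   [simplify]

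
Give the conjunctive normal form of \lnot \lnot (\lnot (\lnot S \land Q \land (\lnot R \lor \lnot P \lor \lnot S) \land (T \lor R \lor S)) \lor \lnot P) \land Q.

\lnot \lnot (\lnot (\lnot S \land Q \land (\lnot R \lor \lnot P \lor \lnot S) \land (T \lor R \lor S)) \lor \lnot P) \land Q
≡ (\lnot (\lnot S \land Q \land (\lnot R \lor \lnot P \lor \lnot S) \land (T \lor R \lor S)) \lor \lnot P) \land Q   [double negation]
≡ (\lnot \lnot S \lor \lnot Q \lor \lnot (\lnot R \lor \lnot P \lor \lnot S) \lor \lnot (T \lor R \lor S) \lor \lnot P) \land Q   [De Morgan]
≡ (S \lor \lnot Q \lor \lnot (\lnot R \lor \lnot P \lor \lnot S) \lor \lnot (T \lor R \lor S) \lor \lnot P) \land Q   [double negation]
≡ (S \lor \lnot Q \lor (\lnot \lnot R \land \lnot \lnot P \land \lnot \lnot S) \lor \lnot (T \lor R \lor S) \lor \lnot P) \land Q   [De Morgan]
≡ (S \lor \lnot Q \lor (R \land \lnot \lnot P \land \lnot \lnot S) \lor \lnot (T \lor R \lor S) \lor \lnot P) \land Q   [double negation]
≡ (S \lor \lnot Q \lor (R \land P \land \lnot \lnot S) \lor \lnot (T \lor R \lor S) \lor \lnot P) \land Q   [double negation]
≡ (S \lor \lnot Q \lor (R \land P \land S) \lor \lnot (T \lor R \lor S) \lor \lnot P) \land Q   [double negation]
≡ (S \lor \lnot Q \lor (R \land P \land S) \lor (\lnot T \land \lnot R \land \lnot S) \lor \lnot P) \land Q   [De Morgan]
≡ (S \lor \lnot Q \lor R \lor \lnot T \lor \lnot P) \land (S \lor \lnot Q \lor R \lor \lnot R \lor \lnot P) \land (S \lor \lnot Q \lor R \lor \lnot S \lor \lnot P) \land (S \lor \lnot Q \lor P \lor \lnot T \lor \lnot P) \land (S \lor \lnot Q \lor P \lor \lnot R \lor \lnot P) \land (S \lor \lnot Q \lor P \lor \lnot S \lor \lnot P) \land (S \lor \lnot Q \lor S \lor \lnot T \lor \lnot P) \land (S \lor \lnot Q \lor S \lor \lnot R \lor \lnot P) \land (S \lor \lnot Q \lor S \lor \lnot S \lor \lnot P) \land Q   [distribute \lor over \land]
≡ (S \lor \lnot Q \lor \lnot T \lor \lnot P) \land (S \lor \lnot Q \lor \lnot R \lor \lnot P) \land Q   [simplify]

(S \lor \lnot Q \lor \lnot T \lor \lnot P) \land (S \lor \lnot Q \lor \lnot R \lor \lnot P) \land Q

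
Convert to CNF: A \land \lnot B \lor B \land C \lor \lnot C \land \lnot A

(A \lor B \lor \lnot C) \land (\lnot B \lor C \lor \lnot A)

A \land \lnot B \lor B \land C \lor \lnot C \land \lnot A
⇔ (A \lor B \lor \lnot C) \land (A \lor B \lor \lnot A) \land (A \lor C \lor \lnot C) \land (A \lor C \lor \lnot A) \land (\lnot B \lor B \lor \lnot C) \land (\lnot B \lor B \lor \lnot A) \land (\lnot B \lor C \lor \lnot C) \land (\lnot B \lor C \lor \lnot A)
⇔ (A \lor B \lor \lnot C) \land (\lnot B \lor C \lor \lnot A)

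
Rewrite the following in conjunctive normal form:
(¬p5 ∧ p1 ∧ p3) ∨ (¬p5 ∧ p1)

¬p5 ∧ p1

(¬p5 ∧ p1 ∧ p3) ∨ (¬p5 ∧ p1)
= (¬p5 ∨ ¬p5) ∧ (¬p5 ∨ p1) ∧ (p1 ∨ ¬p5) ∧ (p1 ∨ p1) ∧ (p3 ∨ ¬p5) ∧ (p3 ∨ p1)   (distribute ∨ over ∧)
= ¬p5 ∧ p1   (simplify)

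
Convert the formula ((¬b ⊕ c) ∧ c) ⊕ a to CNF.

((¬b ⊕ c) ∧ c) ⊕ a
= (((¬b ⊕ c) ∧ c) ∨ a) ∧ ¬((¬b ⊕ c) ∧ c ∧ a)   (expand ⊕)
= (((¬b ∨ c) ∧ ¬(¬b ∧ c) ∧ c) ∨ a) ∧ ¬((¬b ⊕ c) ∧ c ∧ a)   (expand ⊕)
= (((¬b ∨ c) ∧ ¬(¬b ∧ c) ∧ c) ∨ a) ∧ ¬((¬b ∨ c) ∧ ¬(¬b ∧ c) ∧ c ∧ a)   (expand ⊕)
= (((¬b ∨ c) ∧ (¬¬b ∨ ¬c) ∧ c) ∨ a) ∧ ¬((¬b ∨ c) ∧ ¬(¬b ∧ c) ∧ c ∧ a)   (De Morgan)
= (((¬b ∨ c) ∧ (b ∨ ¬c) ∧ c) ∨ a) ∧ ¬((¬b ∨ c) ∧ ¬(¬b ∧ c) ∧ c ∧ a)   (double negation)
= (((¬b ∨ c) ∧ (b ∨ ¬c) ∧ c) ∨ a) ∧ (¬(¬b ∨ c) ∨ ¬¬(¬b ∧ c) ∨ ¬c ∨ ¬a)   (De Morgan)
= (((¬b ∨ c) ∧ (b ∨ ¬c) ∧ c) ∨ a) ∧ ((¬¬b ∧ ¬c) ∨ ¬¬(¬b ∧ c) ∨ ¬c ∨ ¬a)   (De Morgan)
= (((¬b ∨ c) ∧ (b ∨ ¬c) ∧ c) ∨ a) ∧ ((b ∧ ¬c) ∨ ¬¬(¬b ∧ c) ∨ ¬c ∨ ¬a)   (double negation)
= (((¬b ∨ c) ∧ (b ∨ ¬c) ∧ c) ∨ a) ∧ ((b ∧ ¬c) ∨ (¬b ∧ c) ∨ ¬c ∨ ¬a)   (double negation)
= (¬b ∨ c ∨ a) ∧ (b ∨ ¬c ∨ a) ∧ (c ∨ a) ∧ (b ∨ ¬b ∨ ¬c ∨ ¬a) ∧ (b ∨ c ∨ ¬c ∨ ¬a) ∧ (¬c ∨ ¬b ∨ ¬c ∨ ¬a) ∧ (¬c ∨ c ∨ ¬c ∨ ¬a)   (distribute ∨ over ∧)
= (b ∨ ¬c ∨ a) ∧ (c ∨ a) ∧ (¬c ∨ ¬b ∨ ¬a)   (simplify)

(b ∨ ¬c ∨ a) ∧ (c ∨ a) ∧ (¬c ∨ ¬b ∨ ¬a)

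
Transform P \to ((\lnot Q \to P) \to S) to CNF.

P \to ((\lnot Q \to P) \to S)
= \lnot P \lor ((\lnot Q \to P) \to S)   — eliminate \to
= \lnot P \lor \lnot (\lnot Q \to P) \lor S   — eliminate \to
= \lnot P \lor \lnot (\lnot \lnot Q \lor P) \lor S   — eliminate \to
= \lnot P \lor (\lnot \lnot \lnot Q \land \lnot P) \lor S   — De Morgan
= \lnot P \lor (\lnot Q \land \lnot P) \lor S   — double negation
= (\lnot P \lor \lnot Q \lor S) \land (\lnot P \lor \lnot P \lor S)   — distribute \lor over \land
= \lnot P \lor S   — simplify

\lnot P \lor S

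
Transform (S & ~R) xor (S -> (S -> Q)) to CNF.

(~R | ~S | Q) & (~S | R | ~Q)

(S & ~R) xor (S -> (S -> Q))
= ((S & ~R) | (S -> (S -> Q))) & ~(S & ~R & (S -> (S -> Q)))   [expand xor]
= ((S & ~R) | ~S | (S -> Q)) & ~(S & ~R & (S -> (S -> Q)))   [eliminate ->]
= ((S & ~R) | ~S | ~S | Q) & ~(S & ~R & (S -> (S -> Q)))   [eliminate ->]
= ((S & ~R) | ~S | ~S | Q) & ~(S & ~R & (~S | (S -> Q)))   [eliminate ->]
= ((S & ~R) | ~S | ~S | Q) & ~(S & ~R & (~S | ~S | Q))   [eliminate ->]
= ((S & ~R) | ~S | ~S | Q) & (~S | ~~R | ~(~S | ~S | Q))   [De Morgan]
= ((S & ~R) | ~S | ~S | Q) & (~S | R | ~(~S | ~S | Q))   [double negation]
= ((S & ~R) | ~S | ~S | Q) & (~S | R | (~~S & ~~S & ~Q))   [De Morgan]
= ((S & ~R) | ~S | ~S | Q) & (~S | R | (S & ~~S & ~Q))   [double negation]
= ((S & ~R) | ~S | ~S | Q) & (~S | R | (S & S & ~Q))   [double negation]
= (S | ~S | ~S | Q) & (~R | ~S | ~S | Q) & (~S | R | S) & (~S | R | S) & (~S | R | ~Q)   [distribute | over &]
= (~R | ~S | Q) & (~S | R | ~Q)   [simplify]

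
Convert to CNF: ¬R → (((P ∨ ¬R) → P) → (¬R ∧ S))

R ∨ ¬P ∨ S

¬R → (((P ∨ ¬R) → P) → (¬R ∧ S))
≡ ¬¬R ∨ (((P ∨ ¬R) → P) → (¬R ∧ S))   [eliminate →]
≡ ¬¬R ∨ ¬((P ∨ ¬R) → P) ∨ (¬R ∧ S)   [eliminate →]
≡ ¬¬R ∨ ¬(¬(P ∨ ¬R) ∨ P) ∨ (¬R ∧ S)   [eliminate →]
≡ R ∨ ¬(¬(P ∨ ¬R) ∨ P) ∨ (¬R ∧ S)   [double negation]
≡ R ∨ (¬¬(P ∨ ¬R) ∧ ¬P) ∨ (¬R ∧ S)   [De Morgan]
≡ R ∨ ((P ∨ ¬R) ∧ ¬P) ∨ (¬R ∧ S)   [double negation]
≡ (R ∨ P ∨ ¬R ∨ ¬R) ∧ (R ∨ P ∨ ¬R ∨ S) ∧ (R ∨ ¬P ∨ ¬R) ∧ (R ∨ ¬P ∨ S)   [distribute ∨ over ∧]
≡ R ∨ ¬P ∨ S   [simplify]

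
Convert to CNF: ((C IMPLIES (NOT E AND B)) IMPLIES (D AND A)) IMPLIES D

(NOT C OR NOT E OR D) AND (NOT C OR B OR D)

((C IMPLIES (NOT E AND B)) IMPLIES (D AND A)) IMPLIES D
≡ NOT ((C IMPLIES (NOT E AND B)) IMPLIES (D AND A)) OR D   [eliminate IMPLIES]
≡ NOT (NOT (C IMPLIES (NOT E AND B)) OR (D AND A)) OR D   [eliminate IMPLIES]
≡ NOT (NOT (NOT C OR (NOT E AND B)) OR (D AND A)) OR D   [eliminate IMPLIES]
≡ (NOT NOT (NOT C OR (NOT E AND B)) AND NOT (D AND A)) OR D   [De Morgan]
≡ ((NOT C OR (NOT E AND B)) AND NOT (D AND A)) OR D   [double negation]
≡ ((NOT C OR (NOT E AND B)) AND (NOT D OR NOT A)) OR D   [De Morgan]
≡ (NOT C OR NOT E OR D) AND (NOT C OR B OR D) AND (NOT D OR NOT A OR D)   [distribute OR over AND]
≡ (NOT C OR NOT E OR D) AND (NOT C OR B OR D)   [simplify]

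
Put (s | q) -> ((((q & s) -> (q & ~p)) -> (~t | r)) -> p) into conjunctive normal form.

(~s | t | p) & (~s | ~r | p) & (~q | t | p) & (~q | ~r | p)

(s | q) -> ((((q & s) -> (q & ~p)) -> (~t | r)) -> p)
⇔ ~(s | q) | ((((q & s) -> (q & ~p)) -> (~t | r)) -> p)   — eliminate ->
⇔ ~(s | q) | ~(((q & s) -> (q & ~p)) -> (~t | r)) | p   — eliminate ->
⇔ ~(s | q) | ~(~((q & s) -> (q & ~p)) | ~t | r) | p   — eliminate ->
⇔ ~(s | q) | ~(~(~(q & s) | (q & ~p)) | ~t | r) | p   — eliminate ->
⇔ (~s & ~q) | ~(~(~(q & s) | (q & ~p)) | ~t | r) | p   — De Morgan
⇔ (~s & ~q) | (~~(~(q & s) | (q & ~p)) & ~~t & ~r) | p   — De Morgan
⇔ (~s & ~q) | ((~(q & s) | (q & ~p)) & ~~t & ~r) | p   — double negation
⇔ (~s & ~q) | ((~q | ~s | (q & ~p)) & ~~t & ~r) | p   — De Morgan
⇔ (~s & ~q) | ((~q | ~s | (q & ~p)) & t & ~r) | p   — double negation
⇔ (~s | ~q | ~s | q | p) & (~s | ~q | ~s | ~p | p) & (~s | t | p) & (~s | ~r | p) & (~q | ~q | ~s | q | p) & (~q | ~q | ~s | ~p | p) & (~q | t | p) & (~q | ~r | p)   — distribute | over &
⇔ (~s | t | p) & (~s | ~r | p) & (~q | t | p) & (~q | ~r | p)   — simplify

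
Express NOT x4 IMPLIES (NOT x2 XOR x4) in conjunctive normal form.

x4 OR NOT x2

NOT x4 IMPLIES (NOT x2 XOR x4)
≡ NOT NOT x4 OR (NOT x2 XOR x4)   [eliminate IMPLIES]
≡ NOT NOT x4 OR ((NOT x2 OR x4) AND NOT (NOT x2 AND x4))   [expand XOR]
≡ x4 OR ((NOT x2 OR x4) AND NOT (NOT x2 AND x4))   [double negation]
≡ x4 OR ((NOT x2 OR x4) AND (NOT NOT x2 OR NOT x4))   [De Morgan]
≡ x4 OR ((NOT x2 OR x4) AND (x2 OR NOT x4))   [double negation]
≡ (x4 OR NOT x2 OR x4) AND (x4 OR x2 OR NOT x4)   [distribute OR over AND]
≡ x4 OR NOT x2   [simplify]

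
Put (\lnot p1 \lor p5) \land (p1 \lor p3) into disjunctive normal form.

(\lnot p1 \land p3) \lor (p5 \land p1) \lor (p5 \land p3)

(\lnot p1 \lor p5) \land (p1 \lor p3)
≡ (\lnot p1 \land p1) \lor (\lnot p1 \land p3) \lor (p5 \land p1) \lor (p5 \land p3)   [distribute \land over \lor]
≡ (\lnot p1 \land p3) \lor (p5 \land p1) \lor (p5 \land p3)   [simplify]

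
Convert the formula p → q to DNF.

p → q
≡ ¬p ∨ q   — eliminate →

¬p ∨ q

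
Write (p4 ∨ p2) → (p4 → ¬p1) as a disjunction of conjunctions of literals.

(p4 ∨ p2) → (p4 → ¬p1)
= ¬(p4 ∨ p2) ∨ (p4 → ¬p1)   [eliminate →]
= ¬(p4 ∨ p2) ∨ ¬p4 ∨ ¬p1   [eliminate →]
= (¬p4 ∧ ¬p2) ∨ ¬p4 ∨ ¬p1   [De Morgan]
= ¬p4 ∨ ¬p1   [simplify]

¬p4 ∨ ¬p1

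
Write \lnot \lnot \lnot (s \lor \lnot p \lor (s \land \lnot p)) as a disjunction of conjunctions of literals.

\lnot s \land p

\lnot \lnot \lnot (s \lor \lnot p \lor (s \land \lnot p))
⇔ \lnot (s \lor \lnot p \lor (s \land \lnot p))
⇔ \lnot s \land \lnot \lnot p \land \lnot (s \land \lnot p)
⇔ \lnot s \land p \land \lnot (s \land \lnot p)
⇔ \lnot s \land p \land (\lnot s \lor \lnot \lnot p)
⇔ \lnot s \land p \land (\lnot s \lor p)
⇔ (\lnot s \land p \land \lnot s) \lor (\lnot s \land p \land p)
⇔ \lnot s \land p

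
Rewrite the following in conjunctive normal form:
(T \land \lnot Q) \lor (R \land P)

(T \land \lnot Q) \lor (R \land P)
⇔ (T \lor R) \land (T \lor P) \land (\lnot Q \lor R) \land (\lnot Q \lor P)

(T \lor R) \land (T \lor P) \land (\lnot Q \lor R) \land (\lnot Q \lor P)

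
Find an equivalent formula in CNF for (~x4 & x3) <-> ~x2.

(~x4 & x3) <-> ~x2
= ((~x4 & x3) -> ~x2) & (~x2 -> (~x4 & x3))   [eliminate <->]
= (~(~x4 & x3) | ~x2) & (~x2 -> (~x4 & x3))   [eliminate ->]
= (~(~x4 & x3) | ~x2) & (~~x2 | (~x4 & x3))   [eliminate ->]
= (~~x4 | ~x3 | ~x2) & (~~x2 | (~x4 & x3))   [De Morgan]
= (x4 | ~x3 | ~x2) & (~~x2 | (~x4 & x3))   [double negation]
= (x4 | ~x3 | ~x2) & (x2 | (~x4 & x3))   [double negation]
= (x4 | ~x3 | ~x2) & (x2 | ~x4) & (x2 | x3)   [distribute | over &]

(x4 | ~x3 | ~x2) & (x2 | ~x4) & (x2 | x3)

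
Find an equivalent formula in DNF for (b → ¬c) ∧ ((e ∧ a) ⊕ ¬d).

(b → ¬c) ∧ ((e ∧ a) ⊕ ¬d)
⇔ (¬b ∨ ¬c) ∧ ((e ∧ a) ⊕ ¬d)   [eliminate →]
⇔ (¬b ∨ ¬c) ∧ ((e ∧ a ∧ ¬¬d) ∨ (¬(e ∧ a) ∧ ¬d))   [expand ⊕]
⇔ (¬b ∨ ¬c) ∧ ((e ∧ a ∧ d) ∨ (¬(e ∧ a) ∧ ¬d))   [double negation]
⇔ (¬b ∨ ¬c) ∧ ((e ∧ a ∧ d) ∨ ((¬e ∨ ¬a) ∧ ¬d))   [De Morgan]
⇔ (¬b ∧ e ∧ a ∧ d) ∨ (¬b ∧ ¬e ∧ ¬d) ∨ (¬b ∧ ¬a ∧ ¬d) ∨ (¬c ∧ e ∧ a ∧ d) ∨ (¬c ∧ ¬e ∧ ¬d) ∨ (¬c ∧ ¬a ∧ ¬d)   [distribute ∧ over ∨]

(¬b ∧ e ∧ a ∧ d) ∨ (¬b ∧ ¬e ∧ ¬d) ∨ (¬b ∧ ¬a ∧ ¬d) ∨ (¬c ∧ e ∧ a ∧ d) ∨ (¬c ∧ ¬e ∧ ¬d) ∨ (¬c ∧ ¬a ∧ ¬d)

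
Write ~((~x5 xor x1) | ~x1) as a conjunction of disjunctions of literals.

(~x1 | ~x5) & x1

~((~x5 xor x1) | ~x1)
= ~(((~x5 | x1) & ~(~x5 & x1)) | ~x1)   [expand xor]
= ~((~x5 | x1) & ~(~x5 & x1)) & ~~x1   [De Morgan]
= (~(~x5 | x1) | ~~(~x5 & x1)) & ~~x1   [De Morgan]
= ((~~x5 & ~x1) | ~~(~x5 & x1)) & ~~x1   [De Morgan]
= ((x5 & ~x1) | ~~(~x5 & x1)) & ~~x1   [double negation]
= ((x5 & ~x1) | (~x5 & x1)) & ~~x1   [double negation]
= ((x5 & ~x1) | (~x5 & x1)) & x1   [double negation]
= (x5 | ~x5) & (x5 | x1) & (~x1 | ~x5) & (~x1 | x1) & x1   [distribute | over &]
= (~x1 | ~x5) & x1   [simplify]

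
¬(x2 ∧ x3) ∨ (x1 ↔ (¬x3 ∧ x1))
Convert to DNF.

¬(x2 ∧ x3) ∨ (x1 ↔ (¬x3 ∧ x1))
≡ ¬(x2 ∧ x3) ∨ ((x1 → (¬x3 ∧ x1)) ∧ ((¬x3 ∧ x1) → x1))   [eliminate ↔]
≡ ¬(x2 ∧ x3) ∨ ((¬x1 ∨ (¬x3 ∧ x1)) ∧ ((¬x3 ∧ x1) → x1))   [eliminate →]
≡ ¬(x2 ∧ x3) ∨ ((¬x1 ∨ (¬x3 ∧ x1)) ∧ (¬(¬x3 ∧ x1) ∨ x1))   [eliminate →]
≡ ¬x2 ∨ ¬x3 ∨ ((¬x1 ∨ (¬x3 ∧ x1)) ∧ (¬(¬x3 ∧ x1) ∨ x1))   [De Morgan]
≡ ¬x2 ∨ ¬x3 ∨ ((¬x1 ∨ (¬x3 ∧ x1)) ∧ (¬¬x3 ∨ ¬x1 ∨ x1))   [De Morgan]
≡ ¬x2 ∨ ¬x3 ∨ ((¬x1 ∨ (¬x3 ∧ x1)) ∧ (x3 ∨ ¬x1 ∨ x1))   [double negation]
≡ ¬x2 ∨ ¬x3 ∨ (¬x1 ∧ x3) ∨ (¬x1 ∧ ¬x1) ∨ (¬x1 ∧ x1) ∨ (¬x3 ∧ x1 ∧ x3) ∨ (¬x3 ∧ x1 ∧ ¬x1) ∨ (¬x3 ∧ x1 ∧ x1)   [distribute ∧ over ∨]
≡ ¬x2 ∨ ¬x3 ∨ ¬x1   [simplify]

¬x2 ∨ ¬x3 ∨ ¬x1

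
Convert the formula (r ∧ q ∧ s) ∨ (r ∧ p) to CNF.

(r ∧ q ∧ s) ∨ (r ∧ p)
⇔ (r ∨ r) ∧ (r ∨ p) ∧ (q ∨ r) ∧ (q ∨ p) ∧ (s ∨ r) ∧ (s ∨ p)   — distribute ∨ over ∧
⇔ r ∧ (q ∨ p) ∧ (s ∨ p)   — simplify

r ∧ (q ∨ p) ∧ (s ∨ p)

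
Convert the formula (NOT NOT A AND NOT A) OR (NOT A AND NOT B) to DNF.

(NOT NOT A AND NOT A) OR (NOT A AND NOT B)
⇔ (A AND NOT A) OR (NOT A AND NOT B)   (double negation)
⇔ NOT A AND NOT B   (simplify)

NOT A AND NOT B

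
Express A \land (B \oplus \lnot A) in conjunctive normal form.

A \land (B \oplus \lnot A)
= A \land (B \lor \lnot A) \land \lnot (B \land \lnot A)   [expand \oplus]
= A \land (B \lor \lnot A) \land (\lnot B \lor \lnot \lnot A)   [De Morgan]
= A \land (B \lor \lnot A) \land (\lnot B \lor A)   [double negation]
= A \land (B \lor \lnot A)   [simplify]

A \land (B \lor \lnot A)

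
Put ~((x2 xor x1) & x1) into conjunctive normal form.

~((x2 xor x1) & x1)
≡ ~((x2 | x1) & ~(x2 & x1) & x1)   [expand xor]
≡ ~(x2 | x1) | ~~(x2 & x1) | ~x1   [De Morgan]
≡ (~x2 & ~x1) | ~~(x2 & x1) | ~x1   [De Morgan]
≡ (~x2 & ~x1) | (x2 & x1) | ~x1   [double negation]
≡ (~x2 | x2 | ~x1) & (~x2 | x1 | ~x1) & (~x1 | x2 | ~x1) & (~x1 | x1 | ~x1)   [distribute | over &]
≡ ~x1 | x2   [simplify]

~x1 | x2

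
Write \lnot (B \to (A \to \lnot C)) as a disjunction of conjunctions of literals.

\lnot (B \to (A \to \lnot C))
≡ \lnot (\lnot B \lor (A \to \lnot C))   (eliminate \to)
≡ \lnot (\lnot B \lor \lnot A \lor \lnot C)   (eliminate \to)
≡ \lnot \lnot B \land \lnot \lnot A \land \lnot \lnot C   (De Morgan)
≡ B \land \lnot \lnot A \land \lnot \lnot C   (double negation)
≡ B \land A \land \lnot \lnot C   (double negation)
≡ B \land A \land C   (double negation)

B \land A \land C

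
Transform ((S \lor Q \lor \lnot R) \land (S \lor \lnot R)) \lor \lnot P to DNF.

((S \lor Q \lor \lnot R) \land (S \lor \lnot R)) \lor \lnot P
= (S \land S) \lor (S \land \lnot R) \lor (Q \land S) \lor (Q \land \lnot R) \lor (\lnot R \land S) \lor (\lnot R \land \lnot R) \lor \lnot P   [distribute \land over \lor]
= S \lor \lnot R \lor \lnot P   [simplify]

S \lor \lnot R \lor \lnot P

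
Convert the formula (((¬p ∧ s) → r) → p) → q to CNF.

(p ∨ ¬s ∨ r ∨ q) ∧ (¬p ∨ q)

(((¬p ∧ s) → r) → p) → q
= ¬(((¬p ∧ s) → r) → p) ∨ q   — eliminate →
= ¬(¬((¬p ∧ s) → r) ∨ p) ∨ q   — eliminate →
= ¬(¬(¬(¬p ∧ s) ∨ r) ∨ p) ∨ q   — eliminate →
= (¬¬(¬(¬p ∧ s) ∨ r) ∧ ¬p) ∨ q   — De Morgan
= ((¬(¬p ∧ s) ∨ r) ∧ ¬p) ∨ q   — double negation
= ((¬¬p ∨ ¬s ∨ r) ∧ ¬p) ∨ q   — De Morgan
= ((p ∨ ¬s ∨ r) ∧ ¬p) ∨ q   — double negation
= (p ∨ ¬s ∨ r ∨ q) ∧ (¬p ∨ q)   — distribute ∨ over ∧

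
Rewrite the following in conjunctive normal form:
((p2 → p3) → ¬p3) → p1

p3 ∨ p1

((p2 → p3) → ¬p3) → p1
≡ ¬((p2 → p3) → ¬p3) ∨ p1   (eliminate →)
≡ ¬(¬(p2 → p3) ∨ ¬p3) ∨ p1   (eliminate →)
≡ ¬(¬(¬p2 ∨ p3) ∨ ¬p3) ∨ p1   (eliminate →)
≡ (¬¬(¬p2 ∨ p3) ∧ ¬¬p3) ∨ p1   (De Morgan)
≡ ((¬p2 ∨ p3) ∧ ¬¬p3) ∨ p1   (double negation)
≡ ((¬p2 ∨ p3) ∧ p3) ∨ p1   (double negation)
≡ (¬p2 ∨ p3 ∨ p1) ∧ (p3 ∨ p1)   (distribute ∨ over ∧)
≡ p3 ∨ p1   (simplify)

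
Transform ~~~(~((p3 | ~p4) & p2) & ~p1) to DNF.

(p3 & p2) | (~p4 & p2) | p1

~~~(~((p3 | ~p4) & p2) & ~p1)
= ~(~((p3 | ~p4) & p2) & ~p1)   [double negation]
= ~~((p3 | ~p4) & p2) | ~~p1   [De Morgan]
= ((p3 | ~p4) & p2) | ~~p1   [double negation]
= ((p3 | ~p4) & p2) | p1   [double negation]
= (p3 & p2) | (~p4 & p2) | p1   [distribute & over |]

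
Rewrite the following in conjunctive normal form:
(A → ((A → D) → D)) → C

(A ∨ C) ∧ (¬A ∨ D ∨ C) ∧ (¬D ∨ C)

(A → ((A → D) → D)) → C
≡ ¬(A → ((A → D) → D)) ∨ C   — eliminate →
≡ ¬(¬A ∨ ((A → D) → D)) ∨ C   — eliminate →
≡ ¬(¬A ∨ ¬(A → D) ∨ D) ∨ C   — eliminate →
≡ ¬(¬A ∨ ¬(¬A ∨ D) ∨ D) ∨ C   — eliminate →
≡ (¬¬A ∧ ¬¬(¬A ∨ D) ∧ ¬D) ∨ C   — De Morgan
≡ (A ∧ ¬¬(¬A ∨ D) ∧ ¬D) ∨ C   — double negation
≡ (A ∧ (¬A ∨ D) ∧ ¬D) ∨ C   — double negation
≡ (A ∨ C) ∧ (¬A ∨ D ∨ C) ∧ (¬D ∨ C)   — distribute ∨ over ∧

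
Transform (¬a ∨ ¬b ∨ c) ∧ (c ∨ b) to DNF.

(¬a ∧ b) ∨ c

(¬a ∨ ¬b ∨ c) ∧ (c ∨ b)
= (¬a ∧ c) ∨ (¬a ∧ b) ∨ (¬b ∧ c) ∨ (¬b ∧ b) ∨ (c ∧ c) ∨ (c ∧ b)   [distribute ∧ over ∨]
= (¬a ∧ b) ∨ c   [simplify]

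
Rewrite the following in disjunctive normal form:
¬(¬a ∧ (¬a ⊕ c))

a ∨ (c ∧ ¬a)

¬(¬a ∧ (¬a ⊕ c))
≡ ¬(¬a ∧ ((¬a ∧ ¬c) ∨ (¬¬a ∧ c)))   (expand ⊕)
≡ ¬¬a ∨ ¬((¬a ∧ ¬c) ∨ (¬¬a ∧ c))   (De Morgan)
≡ a ∨ ¬((¬a ∧ ¬c) ∨ (¬¬a ∧ c))   (double negation)
≡ a ∨ (¬(¬a ∧ ¬c) ∧ ¬(¬¬a ∧ c))   (De Morgan)
≡ a ∨ ((¬¬a ∨ ¬¬c) ∧ ¬(¬¬a ∧ c))   (De Morgan)
≡ a ∨ ((a ∨ ¬¬c) ∧ ¬(¬¬a ∧ c))   (double negation)
≡ a ∨ ((a ∨ c) ∧ ¬(¬¬a ∧ c))   (double negation)
≡ a ∨ ((a ∨ c) ∧ (¬¬¬a ∨ ¬c))   (De Morgan)
≡ a ∨ ((a ∨ c) ∧ (¬a ∨ ¬c))   (double negation)
≡ a ∨ (a ∧ ¬a) ∨ (a ∧ ¬c) ∨ (c ∧ ¬a) ∨ (c ∧ ¬c)   (distribute ∧ over ∨)
≡ a ∨ (c ∧ ¬a)   (simplify)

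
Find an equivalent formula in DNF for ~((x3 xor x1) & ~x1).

(~x3 & ~x1) | x1

~((x3 xor x1) & ~x1)
≡ ~(((x3 & ~x1) | (~x3 & x1)) & ~x1)   [expand xor]
≡ ~((x3 & ~x1) | (~x3 & x1)) | ~~x1   [De Morgan]
≡ (~(x3 & ~x1) & ~(~x3 & x1)) | ~~x1   [De Morgan]
≡ ((~x3 | ~~x1) & ~(~x3 & x1)) | ~~x1   [De Morgan]
≡ ((~x3 | x1) & ~(~x3 & x1)) | ~~x1   [double negation]
≡ ((~x3 | x1) & (~~x3 | ~x1)) | ~~x1   [De Morgan]
≡ ((~x3 | x1) & (x3 | ~x1)) | ~~x1   [double negation]
≡ ((~x3 | x1) & (x3 | ~x1)) | x1   [double negation]
≡ (~x3 & x3) | (~x3 & ~x1) | (x1 & x3) | (x1 & ~x1) | x1   [distribute & over |]
≡ (~x3 & ~x1) | x1   [simplify]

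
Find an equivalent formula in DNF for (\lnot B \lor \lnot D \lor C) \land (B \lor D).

(\lnot B \lor \lnot D \lor C) \land (B \lor D)
⇔ (\lnot B \land B) \lor (\lnot B \land D) \lor (\lnot D \land B) \lor (\lnot D \land D) \lor (C \land B) \lor (C \land D)   [distribute \land over \lor]
⇔ (\lnot B \land D) \lor (\lnot D \land B) \lor (C \land B) \lor (C \land D)   [simplify]

(\lnot B \land D) \lor (\lnot D \land B) \lor (C \land B) \lor (C \land D)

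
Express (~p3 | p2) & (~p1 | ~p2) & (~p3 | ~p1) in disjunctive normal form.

(~p3 | p2) & (~p1 | ~p2) & (~p3 | ~p1)
= (~p3 & ~p1 & ~p3) | (~p3 & ~p1 & ~p1) | (~p3 & ~p2 & ~p3) | (~p3 & ~p2 & ~p1) | (p2 & ~p1 & ~p3) | (p2 & ~p1 & ~p1) | (p2 & ~p2 & ~p3) | (p2 & ~p2 & ~p1)   [distribute & over |]
= (~p3 & ~p1) | (~p3 & ~p2) | (p2 & ~p1)   [simplify]

(~p3 & ~p1) | (~p3 & ~p2) | (p2 & ~p1)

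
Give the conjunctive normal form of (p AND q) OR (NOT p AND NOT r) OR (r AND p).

(p OR NOT r) AND (q OR NOT p OR r)

(p AND q) OR (NOT p AND NOT r) OR (r AND p)
≡ (p OR NOT p OR r) AND (p OR NOT p OR p) AND (p OR NOT r OR r) AND (p OR NOT r OR p) AND (q OR NOT p OR r) AND (q OR NOT p OR p) AND (q OR NOT r OR r) AND (q OR NOT r OR p)
≡ (p OR NOT r) AND (q OR NOT p OR r)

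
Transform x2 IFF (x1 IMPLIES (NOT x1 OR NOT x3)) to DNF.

x2 IFF (x1 IMPLIES (NOT x1 OR NOT x3))
= (x2 IMPLIES (x1 IMPLIES (NOT x1 OR NOT x3))) AND ((x1 IMPLIES (NOT x1 OR NOT x3)) IMPLIES x2)   (eliminate IFF)
= (NOT x2 OR (x1 IMPLIES (NOT x1 OR NOT x3))) AND ((x1 IMPLIES (NOT x1 OR NOT x3)) IMPLIES x2)   (eliminate IMPLIES)
= (NOT x2 OR NOT x1 OR NOT x1 OR NOT x3) AND ((x1 IMPLIES (NOT x1 OR NOT x3)) IMPLIES x2)   (eliminate IMPLIES)
= (NOT x2 OR NOT x1 OR NOT x1 OR NOT x3) AND (NOT (x1 IMPLIES (NOT x1 OR NOT x3)) OR x2)   (eliminate IMPLIES)
= (NOT x2 OR NOT x1 OR NOT x1 OR NOT x3) AND (NOT (NOT x1 OR NOT x1 OR NOT x3) OR x2)   (eliminate IMPLIES)
= (NOT x2 OR NOT x1 OR NOT x1 OR NOT x3) AND ((NOT NOT x1 AND NOT NOT x1 AND NOT NOT x3) OR x2)   (De Morgan)
= (NOT x2 OR NOT x1 OR NOT x1 OR NOT x3) AND ((x1 AND NOT NOT x1 AND NOT NOT x3) OR x2)   (double negation)
= (NOT x2 OR NOT x1 OR NOT x1 OR NOT x3) AND ((x1 AND x1 AND NOT NOT x3) OR x2)   (double negation)
= (NOT x2 OR NOT x1 OR NOT x1 OR NOT x3) AND ((x1 AND x1 AND x3) OR x2)   (double negation)
= (NOT x2 AND x1 AND x1 AND x3) OR (NOT x2 AND x2) OR (NOT x1 AND x1 AND x1 AND x3) OR (NOT x1 AND x2) OR (NOT x1 AND x1 AND x1 AND x3) OR (NOT x1 AND x2) OR (NOT x3 AND x1 AND x1 AND x3) OR (NOT x3 AND x2)   (distribute AND over OR)
= (NOT x2 AND x1 AND x3) OR (NOT x1 AND x2) OR (NOT x3 AND x2)   (simplify)

(NOT x2 AND x1 AND x3) OR (NOT x1 AND x2) OR (NOT x3 AND x2)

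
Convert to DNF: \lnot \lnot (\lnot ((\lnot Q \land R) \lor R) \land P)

\lnot R \land P

\lnot \lnot (\lnot ((\lnot Q \land R) \lor R) \land P)
⇔ \lnot ((\lnot Q \land R) \lor R) \land P   [double negation]
⇔ \lnot (\lnot Q \land R) \land \lnot R \land P   [De Morgan]
⇔ (\lnot \lnot Q \lor \lnot R) \land \lnot R \land P   [De Morgan]
⇔ (Q \lor \lnot R) \land \lnot R \land P   [double negation]
⇔ (Q \land \lnot R \land P) \lor (\lnot R \land \lnot R \land P)   [distribute \land over \lor]
⇔ \lnot R \land P   [simplify]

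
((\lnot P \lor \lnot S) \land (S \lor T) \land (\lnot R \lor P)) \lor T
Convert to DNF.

((\lnot P \lor \lnot S) \land (S \lor T) \land (\lnot R \lor P)) \lor T
≡ (\lnot P \land S \land \lnot R) \lor (\lnot P \land S \land P) \lor (\lnot P \land T \land \lnot R) \lor (\lnot P \land T \land P) \lor (\lnot S \land S \land \lnot R) \lor (\lnot S \land S \land P) \lor (\lnot S \land T \land \lnot R) \lor (\lnot S \land T \land P) \lor T   [distribute \land over \lor]
≡ (\lnot P \land S \land \lnot R) \lor T   [simplify]

(\lnot P \land S \land \lnot R) \lor T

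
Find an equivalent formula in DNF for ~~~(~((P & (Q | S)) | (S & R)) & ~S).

~~~(~((P & (Q | S)) | (S & R)) & ~S)
⇔ ~(~((P & (Q | S)) | (S & R)) & ~S)   [double negation]
⇔ ~~((P & (Q | S)) | (S & R)) | ~~S   [De Morgan]
⇔ (P & (Q | S)) | (S & R) | ~~S   [double negation]
⇔ (P & (Q | S)) | (S & R) | S   [double negation]
⇔ (P & Q) | (P & S) | (S & R) | S   [distribute & over |]
⇔ (P & Q) | S   [simplify]

(P & Q) | S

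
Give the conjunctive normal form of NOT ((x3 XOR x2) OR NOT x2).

(NOT x2 OR x3) AND x2

NOT ((x3 XOR x2) OR NOT x2)
≡ NOT (((x3 OR x2) AND NOT (x3 AND x2)) OR NOT x2)   [expand XOR]
≡ NOT ((x3 OR x2) AND NOT (x3 AND x2)) AND NOT NOT x2   [De Morgan]
≡ (NOT (x3 OR x2) OR NOT NOT (x3 AND x2)) AND NOT NOT x2   [De Morgan]
≡ ((NOT x3 AND NOT x2) OR NOT NOT (x3 AND x2)) AND NOT NOT x2   [De Morgan]
≡ ((NOT x3 AND NOT x2) OR (x3 AND x2)) AND NOT NOT x2   [double negation]
≡ ((NOT x3 AND NOT x2) OR (x3 AND x2)) AND x2   [double negation]
≡ (NOT x3 OR x3) AND (NOT x3 OR x2) AND (NOT x2 OR x3) AND (NOT x2 OR x2) AND x2   [distribute OR over AND]
≡ (NOT x2 OR x3) AND x2   [simplify]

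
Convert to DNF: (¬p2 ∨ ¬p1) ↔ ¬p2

(¬p2 ∨ ¬p1) ↔ ¬p2
⇔ ((¬p2 ∨ ¬p1) → ¬p2) ∧ (¬p2 → (¬p2 ∨ ¬p1))   [eliminate ↔]
⇔ (¬(¬p2 ∨ ¬p1) ∨ ¬p2) ∧ (¬p2 → (¬p2 ∨ ¬p1))   [eliminate →]
⇔ (¬(¬p2 ∨ ¬p1) ∨ ¬p2) ∧ (¬¬p2 ∨ ¬p2 ∨ ¬p1)   [eliminate →]
⇔ ((¬¬p2 ∧ ¬¬p1) ∨ ¬p2) ∧ (¬¬p2 ∨ ¬p2 ∨ ¬p1)   [De Morgan]
⇔ ((p2 ∧ ¬¬p1) ∨ ¬p2) ∧ (¬¬p2 ∨ ¬p2 ∨ ¬p1)   [double negation]
⇔ ((p2 ∧ p1) ∨ ¬p2) ∧ (¬¬p2 ∨ ¬p2 ∨ ¬p1)   [double negation]
⇔ ((p2 ∧ p1) ∨ ¬p2) ∧ (p2 ∨ ¬p2 ∨ ¬p1)   [double negation]
⇔ (p2 ∧ p1 ∧ p2) ∨ (p2 ∧ p1 ∧ ¬p2) ∨ (p2 ∧ p1 ∧ ¬p1) ∨ (¬p2 ∧ p2) ∨ (¬p2 ∧ ¬p2) ∨ (¬p2 ∧ ¬p1)   [distribute ∧ over ∨]
⇔ (p2 ∧ p1) ∨ ¬p2   [simplify]

(p2 ∧ p1) ∨ ¬p2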